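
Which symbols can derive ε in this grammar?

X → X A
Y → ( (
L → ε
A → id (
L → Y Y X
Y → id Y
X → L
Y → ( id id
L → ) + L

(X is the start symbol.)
A non-terminal is nullable if it can derive ε (the empty string): either it has an ε-production, or it has a production whose right-hand side consists entirely of nullable non-terminals.

ε-productions: L → ε
So L is immediately nullable.
X → L: every symbol on the right is nullable, so X is nullable too.
No further non-terminal can be added: every production for the remaining non-terminals contains a terminal or a non-nullable non-terminal.
Nullable = { 'L', 'X' }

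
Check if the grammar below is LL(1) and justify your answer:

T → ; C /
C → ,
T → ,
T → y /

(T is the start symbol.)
Yes, the grammar is LL(1).

A grammar is LL(1) if for each non-terminal N with multiple productions, the predict sets of those productions are pairwise disjoint, where PREDICT(N → α) = (FIRST(α) \ {ε}) ∪ (FOLLOW(N) if α ⇒* ε).

For T:
  PREDICT(T → ';' C '/') = { ';' }
  PREDICT(T → ',') = { ',' }
  PREDICT(T → y '/') = { 'y' }
C has a single production, so nothing to check there.

All predict sets are disjoint. The grammar IS LL(1).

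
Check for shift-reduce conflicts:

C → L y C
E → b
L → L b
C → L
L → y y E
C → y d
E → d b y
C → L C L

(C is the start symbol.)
Augment with C' → C and build the canonical LR(0) collection (I0 = CLOSURE({[C' → . C]}), then GOTO on every symbol after a dot until no new states appear). It has 19 states:
  I0: { [C → . L C L], [C → . L y C], [C → . L], [C → . y d], [C' → . C], [L → . L b], [L → . y y E] }  — shift
  I1: { [C' → C .] }  — accept
  I2: { [C → . L C L], [C → . L y C], [C → . L], [C → . y d], [C → L . C L], [C → L . y C], [C → L .], [L → . L b], [L → . y y E], [L → L . b] }  — shift, reduce
  I3: { [C → y . d], [L → y . y E] }  — shift
  I4: { [C → y d .] }  — reduce
  I5: { [E → . b], [E → . d b y], [L → y y . E] }  — shift
  I6: { [L → y y E .] }  — reduce
  I7: { [E → b .] }  — reduce
  I8: { [E → d . b y] }  — shift
  I9: { [E → d b . y] }  — shift
  I10: { [E → d b y .] }  — reduce
  I11: { [C → L C . L], [L → . L b], [L → . y y E] }  — shift
  I12: { [L → L b .] }  — reduce
  I13: { [C → . L C L], [C → . L y C], [C → . L], [C → . y d], [C → L y . C], [C → y . d], [L → . L b], [L → . y y E], [L → y . y E] }  — shift
  I14: { [C → L y C .] }  — reduce
  I15: { [C → y . d], [E → . b], [E → . d b y], [L → y . y E], [L → y y . E] }  — shift
  I16: { [C → y d .], [E → d . b y] }  — shift, reduce
  I17: { [C → L C L .], [L → L . b] }  — shift, reduce
  I18: { [L → y . y E] }  — shift

I2 contains reduce item [C → L .] and shift items [C → L . y C], [C → . y d], [L → L . b], [L → . y y E] — shift-reduce conflict.
I16 contains reduce item [C → y d .] and shift item [E → d . b y] — shift-reduce conflict.
I17 contains reduce item [C → L C L .] and shift item [L → L . b] — shift-reduce conflict.

Answer: Yes — I2: [C → L .] vs [C → L . y C]; I16: [C → y d .] vs [E → d . b y]; I17: [C → L C L .] vs [L → L . b]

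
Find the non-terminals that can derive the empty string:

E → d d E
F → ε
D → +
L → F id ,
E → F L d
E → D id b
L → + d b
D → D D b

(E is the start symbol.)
{ 'F' }

ε-productions: F → ε
So F is immediately nullable.
No further non-terminal can be added: every production for the remaining non-terminals contains a terminal or a non-nullable non-terminal.
Nullable = { 'F' }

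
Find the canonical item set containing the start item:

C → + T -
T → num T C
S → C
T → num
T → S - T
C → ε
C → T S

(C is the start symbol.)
First, augment the grammar with C' → C
I₀ = CLOSURE({ [C' → . C] }):
  [C' → . C] has the dot before C: add [C → . + T -], [C → .], [C → . T S]
  [C → . T S] has the dot before T: add [T → . num T C], [T → . num], [T → . S - T]
  [T → . S - T] has the dot before S: add [S → . C]
No further items can be added.

I₀ = { [C → . + T -], [C → . T S], [C → .], [C' → . C], [S → . C], [T → . S - T], [T → . num T C], [T → . num] }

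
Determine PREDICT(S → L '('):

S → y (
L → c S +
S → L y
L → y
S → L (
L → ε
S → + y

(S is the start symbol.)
{ '(', 'c', 'y' }

PREDICT(S → L '(') = (FIRST(RHS) \ {ε}) ∪ (FOLLOW(S) if ε ∈ FIRST(RHS), i.e. RHS ⇒* ε)
FIRST(L) = { 'c', 'y', ε }
FIRST(L '(') = { '(', 'c', 'y' }
ε ∉ FIRST(L '('), so FOLLOW(S) is not added.
PREDICT(S → L '(') = { '(', 'c', 'y' }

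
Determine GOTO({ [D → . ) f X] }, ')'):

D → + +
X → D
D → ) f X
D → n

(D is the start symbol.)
{ [D → ) . f X] }

GOTO(I, ')') = CLOSURE({ [A → αX.β] : [A → α.Xβ] ∈ I, X = ')' })

Items with dot before ')', with the dot advanced:
  [D → . ) f X] → [D → ) . f X]
Closure adds nothing (no advanced item has the dot before a non-terminal).

GOTO = { [D → ) . f X] }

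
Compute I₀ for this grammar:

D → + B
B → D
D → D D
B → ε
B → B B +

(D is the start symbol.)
First, augment the grammar with D' → D
I₀ = CLOSURE({ [D' → . D] }):
  [D' → . D] has the dot before D: add [D → . + B], [D → . D D]
No further items can be added.

I₀ = { [D → . + B], [D → . D D], [D' → . D] }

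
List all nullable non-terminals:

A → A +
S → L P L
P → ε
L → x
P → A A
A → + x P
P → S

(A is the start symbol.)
A non-terminal is nullable if it can derive ε (the empty string): either it has an ε-production, or it has a production whose right-hand side consists entirely of nullable non-terminals.

ε-productions: P → ε
So P is immediately nullable.
No further non-terminal can be added: every production for the remaining non-terminals contains a terminal or a non-nullable non-terminal.
Nullable = { 'P' }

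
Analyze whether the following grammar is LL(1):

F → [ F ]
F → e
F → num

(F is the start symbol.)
For F:
  PREDICT(F → '[' F ']') = { '[' }
  PREDICT(F → e) = { 'e' }
  PREDICT(F → num) = { 'num' }

All predict sets are disjoint. The grammar IS LL(1).

Answer: Yes, the grammar is LL(1).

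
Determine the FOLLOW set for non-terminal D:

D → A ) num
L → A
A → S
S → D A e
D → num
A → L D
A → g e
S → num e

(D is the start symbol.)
D is the start symbol, so $ ∈ FOLLOW(D).
In S → D A e: D is followed by A e, add FIRST(A e) \ {ε} = { 'g', 'num' }
In A → L D: D is at the end, add FOLLOW(A)

The FOLLOW sets referred to above (computed the same way, to a fixed point):
  FOLLOW(A) = { ')', 'e', 'g', 'num' }

Taking the union: FOLLOW(D) = { $, ')', 'e', 'g', 'num' }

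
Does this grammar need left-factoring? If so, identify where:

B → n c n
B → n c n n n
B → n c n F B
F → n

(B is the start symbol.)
Yes, B has productions with common prefix 'n c n'

Left-factoring is needed when two productions for the same non-terminal
share a common prefix on the right-hand side.

Productions for B:
  B → n c n
  B → n c n n n
  B → n c n F B

Found common prefix 'n c n' in productions for B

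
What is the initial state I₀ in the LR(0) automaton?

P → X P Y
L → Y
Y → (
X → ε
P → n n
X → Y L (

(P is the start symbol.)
First, augment the grammar with P' → P
I₀ = CLOSURE({ [P' → . P] }):
  [P' → . P] has the dot before P: add [P → . X P Y], [P → . n n]
  [P → . X P Y] has the dot before X: add [X → .], [X → . Y L (]
  [X → . Y L (] has the dot before Y: add [Y → . (]
No further items can be added.

I₀ = { [P → . X P Y], [P → . n n], [P' → . P], [X → . Y L (], [X → .], [Y → . (] }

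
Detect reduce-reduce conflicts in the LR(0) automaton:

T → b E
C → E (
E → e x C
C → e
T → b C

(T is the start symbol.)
A reduce-reduce conflict occurs when an LR(0) state has two complete items [A → α .] and [B → β .] — both call for a reduction, and with no lookahead the parser cannot choose between them.

Augment with T' → T and build the canonical LR(0) collection (I0 = CLOSURE({[T' → . T]}), then GOTO on every symbol after a dot until no new states appear). It has 10 states:
  I0: { [T → . b C], [T → . b E], [T' → . T] }  — shift
  I1: { [T' → T .] }  — accept
  I2: { [C → . E (], [C → . e], [E → . e x C], [T → b . C], [T → b . E] }  — shift
  I3: { [T → b C .] }  — reduce
  I4: { [C → E . (], [T → b E .] }  — shift, reduce
  I5: { [C → e .], [E → e . x C] }  — shift, reduce
  I6: { [C → . E (], [C → . e], [E → . e x C], [E → e x . C] }  — shift
  I7: { [E → e x C .] }  — reduce
  I8: { [C → E . (] }  — shift
  I9: { [C → E ( .] }  — reduce

No state contains more than one complete item.

Answer: No reduce-reduce conflicts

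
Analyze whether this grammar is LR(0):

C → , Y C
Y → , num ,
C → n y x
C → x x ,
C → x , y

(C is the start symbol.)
Yes, the grammar is LR(0)

A grammar is LR(0) if no state in the canonical LR(0) collection has:
  - both a shift item (dot before a terminal) and a complete item (shift-reduce conflict), or
  - two or more complete items (reduce-reduce conflict; the accept item [C' → C .] counts as a complete item here).

Augment with C' → C and build the canonical LR(0) collection (I0 = CLOSURE({[C' → . C]}), then GOTO on every symbol after a dot until no new states appear). It has 16 states:
  I0: { [C → . , Y C], [C → . n y x], [C → . x , y], [C → . x x ,], [C' → . C] }  — shift
  I1: { [C → , . Y C], [Y → . , num ,] }  — shift
  I2: { [C' → C .] }  — accept
  I3: { [C → n . y x] }  — shift
  I4: { [C → x . , y], [C → x . x ,] }  — shift
  I5: { [C → x , . y] }  — shift
  I6: { [C → x x . ,] }  — shift
  I7: { [C → x x , .] }  — reduce
  I8: { [C → x , y .] }  — reduce
  I9: { [C → n y . x] }  — shift
  I10: { [C → n y x .] }  — reduce
  I11: { [Y → , . num ,] }  — shift
  I12: { [C → , Y . C], [C → . , Y C], [C → . n y x], [C → . x , y], [C → . x x ,] }  — shift
  I13: { [C → , Y C .] }  — reduce
  I14: { [Y → , num . ,] }  — shift
  I15: { [Y → , num , .] }  — reduce

Every state is either a pure shift/goto state or contains exactly one complete item and nothing to shift — no conflicts. The grammar is LR(0).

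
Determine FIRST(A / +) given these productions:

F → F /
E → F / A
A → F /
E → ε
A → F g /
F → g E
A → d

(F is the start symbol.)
FIRST sets of the non-terminals involved (from the grammar, by fixed-point iteration):
  FIRST(A) = { 'd', 'g' }

To compute FIRST(A / +), process the symbols left to right:
Symbol A is a non-terminal. Add FIRST(A) \ {ε} = { 'd', 'g' }
A is not nullable (ε ∉ FIRST(A)), so stop here.
FIRST(A / +) = { 'd', 'g' }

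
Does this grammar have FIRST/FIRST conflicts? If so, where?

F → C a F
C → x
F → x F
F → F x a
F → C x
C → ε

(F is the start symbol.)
Yes. F → C a F / F → x F on { 'x' }; F → C a F / F → F x a on { 'a', 'x' }; F → C a F / F → C x on { 'x' }; F → x F / F → F x a on { 'x' }; F → x F / F → C x on { 'x' }; F → F x a / F → C x on { 'x' }

A FIRST/FIRST conflict occurs when two productions N → α and N → β for the same non-terminal have FIRST(α) ∩ FIRST(β) ≠ ∅ (with ε ∈ FIRST of a nullable right-hand side, so two nullable alternatives also conflict).

FIRST sets of the non-terminals at (or reachable through a nullable prefix from) the front of some alternative:
  FIRST(C) = { 'x', ε }
  FIRST(F) = { 'a', 'x' }

Productions for F:
  F → C a F: FIRST = { 'a', 'x' }
  F → x F: FIRST = { 'x' }
  F → F x a: FIRST = { 'a', 'x' }
  F → C x: FIRST = { 'x' }
Productions for C:
  C → x: FIRST = { 'x' }
  C → ε: FIRST = { ε }

Conflict for F: F → C a F and F → x F
  Overlap: { 'x' }
Conflict for F: F → C a F and F → F x a
  Overlap: { 'a', 'x' }
Conflict for F: F → C a F and F → C x
  Overlap: { 'x' }
Conflict for F: F → x F and F → F x a
  Overlap: { 'x' }
Conflict for F: F → x F and F → C x
  Overlap: { 'x' }
Conflict for F: F → F x a and F → C x
  Overlap: { 'x' }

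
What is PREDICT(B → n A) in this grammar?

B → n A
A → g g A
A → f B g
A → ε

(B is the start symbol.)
PREDICT(B → n A) = (FIRST(RHS) \ {ε}) ∪ (FOLLOW(B) if ε ∈ FIRST(RHS), i.e. RHS ⇒* ε)
FIRST(n A) = { 'n' }
ε ∉ FIRST(n A), so FOLLOW(B) is not added.
PREDICT(B → n A) = { 'n' }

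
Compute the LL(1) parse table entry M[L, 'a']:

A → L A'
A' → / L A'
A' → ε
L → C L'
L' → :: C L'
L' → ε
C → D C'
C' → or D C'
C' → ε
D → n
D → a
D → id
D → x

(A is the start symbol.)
L → C L'

To find M[L, 'a'], we find productions for L where 'a' is in the predict set (PREDICT(N → α) = (FIRST(α) \ {ε}) ∪ (FOLLOW(N) if α ⇒* ε)).

Relevant sets:
  FIRST(C) = { 'a', 'id', 'n', 'x' }

L → C L': PREDICT = { 'a', 'id', 'n', 'x' }
  'a' is in predict set, so this production goes in M[L, 'a']

M[L, 'a'] = L → C L'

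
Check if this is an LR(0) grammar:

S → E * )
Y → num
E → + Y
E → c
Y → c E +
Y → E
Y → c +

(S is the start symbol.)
A grammar is LR(0) if no state in the canonical LR(0) collection has:
  - both a shift item (dot before a terminal) and a complete item (shift-reduce conflict), or
  - two or more complete items (reduce-reduce conflict; the accept item [S' → S .] counts as a complete item here).

Augment with S' → S and build the canonical LR(0) collection (I0 = CLOSURE({[S' → . S]}), then GOTO on every symbol after a dot until no new states appear). It has 14 states:
  I0: { [E → . + Y], [E → . c], [S → . E * )], [S' → . S] }  — shift
  I1: { [E → + . Y], [E → . + Y], [E → . c], [Y → . E], [Y → . c +], [Y → . c E +], [Y → . num] }  — shift
  I2: { [S → E . * )] }  — shift
  I3: { [S' → S .] }  — accept
  I4: { [E → c .] }  — reduce
  I5: { [S → E * . )] }  — shift
  I6: { [S → E * ) .] }  — reduce
  I7: { [Y → E .] }  — reduce
  I8: { [E → + Y .] }  — reduce
  I9: { [E → . + Y], [E → . c], [E → c .], [Y → c . +], [Y → c . E +] }  — shift, reduce
  I10: { [Y → num .] }  — reduce
  I11: { [E → + . Y], [E → . + Y], [E → . c], [Y → . E], [Y → . c +], [Y → . c E +], [Y → . num], [Y → c + .] }  — shift, reduce
  I12: { [Y → c E . +] }  — shift
  I13: { [Y → c E + .] }  — reduce

Conflict in state I9:
  Shift-reduce conflict between [E → c .] and [E → . + Y]
So the grammar is NOT LR(0).

Answer: No. Shift-reduce conflict between [E → c .] and [E → . + Y]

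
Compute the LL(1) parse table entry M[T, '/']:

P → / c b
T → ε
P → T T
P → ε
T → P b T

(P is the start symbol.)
To find M[T, '/'], we find productions for T where '/' is in the predict set (PREDICT(N → α) = (FIRST(α) \ {ε}) ∪ (FOLLOW(N) if α ⇒* ε)).

Relevant sets:
  FIRST(P) = { '/', 'b', ε }
  FOLLOW(T) = { $, '/', 'b' }

T → ε: PREDICT = { $, '/', 'b' }
  '/' is in predict set, so this production goes in M[T, '/']
T → P b T: PREDICT = { '/', 'b' }
  '/' is in predict set, so this production goes in M[T, '/']

M[T, '/'] = T → ε, T → P b T  (a multiply-defined cell — the grammar is not LL(1))

Answer: T → ε, T → P b T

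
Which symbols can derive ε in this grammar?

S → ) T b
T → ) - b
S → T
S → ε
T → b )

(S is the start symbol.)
{ 'S' }

ε-productions: S → ε
So S is immediately nullable.
No further non-terminal can be added: every production for the remaining non-terminals contains a terminal or a non-nullable non-terminal.
Nullable = { 'S' }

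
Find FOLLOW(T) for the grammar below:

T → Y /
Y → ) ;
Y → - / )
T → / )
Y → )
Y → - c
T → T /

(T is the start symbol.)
{ $, '/' }

To compute FOLLOW(T), find every occurrence of T on a right-hand side N → α T β: add FIRST(β) \ {ε}, and if β is empty or nullable also add FOLLOW(N). Iterate to a fixed point.

T is the start symbol, so $ ∈ FOLLOW(T).
In T → T /: T is followed by '/', add FIRST('/') \ {ε} = { '/' }

Taking the union: FOLLOW(T) = { $, '/' }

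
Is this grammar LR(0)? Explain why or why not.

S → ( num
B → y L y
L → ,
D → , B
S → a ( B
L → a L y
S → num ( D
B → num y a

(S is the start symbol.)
Augment with S' → S and build the canonical LR(0) collection (I0 = CLOSURE({[S' → . S]}), then GOTO on every symbol after a dot until no new states appear). It has 22 states:
  I0: { [S → . ( num], [S → . a ( B], [S → . num ( D], [S' → . S] }  — shift
  I1: { [S → ( . num] }  — shift
  I2: { [S' → S .] }  — accept
  I3: { [S → a . ( B] }  — shift
  I4: { [S → num . ( D] }  — shift
  I5: { [D → . , B], [S → num ( . D] }  — shift
  I6: { [B → . num y a], [B → . y L y], [D → , . B] }  — shift
  I7: { [S → num ( D .] }  — reduce
  I8: { [D → , B .] }  — reduce
  I9: { [B → num . y a] }  — shift
  I10: { [B → y . L y], [L → . ,], [L → . a L y] }  — shift
  I11: { [L → , .] }  — reduce
  I12: { [B → y L . y] }  — shift
  I13: { [L → . ,], [L → . a L y], [L → a . L y] }  — shift
  I14: { [L → a L . y] }  — shift
  I15: { [L → a L y .] }  — reduce
  I16: { [B → y L y .] }  — reduce
  I17: { [B → num y . a] }  — shift
  I18: { [B → num y a .] }  — reduce
  I19: { [B → . num y a], [B → . y L y], [S → a ( . B] }  — shift
  I20: { [S → a ( B .] }  — reduce
  I21: { [S → ( num .] }  — reduce

Every state is either a pure shift/goto state or contains exactly one complete item and nothing to shift — no conflicts. The grammar is LR(0).

Answer: Yes, the grammar is LR(0)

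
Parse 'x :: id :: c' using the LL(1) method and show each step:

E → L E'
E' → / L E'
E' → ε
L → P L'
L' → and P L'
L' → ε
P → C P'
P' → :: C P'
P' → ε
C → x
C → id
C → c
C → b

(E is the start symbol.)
LL(1) parsing maintains a stack (initially the start symbol over $) and the input. At each step: if the stack top is a terminal, match it against the current input token; if it is a non-terminal N, replace it with the RHS of M[N, lookahead] (the unique production whose predict set contains the lookahead).

Stack is shown with the top on the left.

Stack            Input           Action
---------------------------------------
E $              x :: id :: c $  output E → L E'
L E' $           x :: id :: c $  output L → P L'
P L' E' $        x :: id :: c $  output P → C P'
C P' L' E' $     x :: id :: c $  output C → x
x P' L' E' $     x :: id :: c $  match 'x'
P' L' E' $       :: id :: c $    output P' → :: C P'
:: C P' L' E' $  :: id :: c $    match '::'
C P' L' E' $     id :: c $       output C → id
id P' L' E' $    id :: c $       match 'id'
P' L' E' $       :: c $          output P' → :: C P'
:: C P' L' E' $  :: c $          match '::'
C P' L' E' $     c $             output C → c
c P' L' E' $     c $             match 'c'
P' L' E' $       $               output P' → ε
L' E' $          $               output L' → ε
E' $             $               output E' → ε
$                $               accept

The string is accepted.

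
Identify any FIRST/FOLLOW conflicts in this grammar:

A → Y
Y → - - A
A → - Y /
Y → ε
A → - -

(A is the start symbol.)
A FIRST/FOLLOW conflict occurs when a non-terminal N has a nullable alternative N → β (β ⇒* ε) and another alternative N → α with FIRST(α) ∩ FOLLOW(N) ≠ ∅: on such a lookahead the parser cannot decide between expanding α and letting N vanish via β.

Nullable non-terminals: A, Y.
FIRST sets used below: FIRST(Y) = { '-', ε }

A: nullable alternative(s) A → Y; FOLLOW(A) = { $, '/' }
  A → Y: FIRST \ {ε} = { '-' } — this is the only nullable alternative, skip
  A → - Y /: FIRST \ {ε} = { '-' } — disjoint from FOLLOW(A)
  A → - -: FIRST \ {ε} = { '-' } — disjoint from FOLLOW(A)

Y: nullable alternative(s) Y → ε; FOLLOW(Y) = { $, '/' }
  Y → - - A: FIRST \ {ε} = { '-' } — disjoint from FOLLOW(Y)
  Y → ε: FIRST \ {ε} = { } — this is the only nullable alternative, skip

No FIRST/FOLLOW conflicts found.

Answer: No FIRST/FOLLOW conflicts.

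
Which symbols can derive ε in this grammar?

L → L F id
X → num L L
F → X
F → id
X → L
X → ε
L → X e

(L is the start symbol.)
{ 'F', 'X' }

ε-productions: X → ε
So X is immediately nullable.
F → X: every symbol on the right is nullable, so F is nullable too.
No further non-terminal can be added: every production for the remaining non-terminals contains a terminal or a non-nullable non-terminal.
Nullable = { 'F', 'X' }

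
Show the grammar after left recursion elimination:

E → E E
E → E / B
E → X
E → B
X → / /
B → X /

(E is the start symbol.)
E → X E'
E → B E'
E' → E E'
E' → / B E'
E' → ε
X → / /
B → X /

E is directly left-recursive. The standard transformation for
  A → A α₁ | ... | A α_m | β₁ | ... | β_n
is
  A  → β₁ A' | ... | β_n A'
  A' → α₁ A' | ... | α_m A' | ε

E → X becomes E → X E'
E → B becomes E → B E'
E → E E becomes E' → E E'
E → E / B becomes E' → / B E'
Add E' → ε

Productions for other non-terminals are unchanged:
  X → / /
  B → X /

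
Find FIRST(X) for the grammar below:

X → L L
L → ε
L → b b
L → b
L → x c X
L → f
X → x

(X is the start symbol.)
{ 'b', 'f', 'x', ε }

To compute FIRST(X), examine every production with X on the left-hand side, reading each right-hand side left to right until a non-nullable symbol is reached.

FIRST sets of the other non-terminals involved (by the same procedure, iterated to a fixed point):
  FIRST(L) = { 'b', 'f', 'x', ε }

From X → L L:
  - L is a non-terminal: add FIRST(L) \ {ε} = { 'b', 'f', 'x' }
    L is nullable, so continue to the next symbol
  - L is a non-terminal: add FIRST(L) \ {ε} = { 'b', 'f', 'x' }
    L is nullable and nothing follows, so the whole right-hand side can vanish: ε ∈ FIRST(X)
From X → x:
  - x is a terminal: add 'x' and stop

Collecting: FIRST(X) = { 'b', 'f', 'x', ε }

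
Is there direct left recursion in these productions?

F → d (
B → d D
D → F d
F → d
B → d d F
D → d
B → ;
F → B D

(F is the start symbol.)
Direct left recursion occurs when N → N α for some non-terminal N (the right-hand side begins with the left-hand side itself).

F → d (: starts with d
B → d D: starts with d
D → F d: starts with F
F → d: starts with d
B → d d F: starts with d
D → d: starts with d
B → ;: starts with ';'
F → B D: starts with B

No direct left recursion found.

Answer: No direct left recursion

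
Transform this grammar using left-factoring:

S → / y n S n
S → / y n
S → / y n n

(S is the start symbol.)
Left-factoring transforms A → αβ₁ | αβ₂ into A → αA' and A' → β₁ | β₂
(α is the longest common prefix among the alternatives). Repeat until
no nonterminal has two alternatives with a common prefix.

Round 1: S has alternatives sharing prefix '/ y n'. Introduce S': S → / y n S'
  Add: S' → S n
  Add: S' → ε
  Add: S' → n

No remaining common prefixes — done.

Resulting grammar:
S → / y n S'
S' → S n
S' → ε
S' → n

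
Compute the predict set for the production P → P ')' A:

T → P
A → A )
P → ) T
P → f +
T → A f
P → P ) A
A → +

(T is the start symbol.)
PREDICT(P → P ')' A) = (FIRST(RHS) \ {ε}) ∪ (FOLLOW(P) if ε ∈ FIRST(RHS), i.e. RHS ⇒* ε)
FIRST(P) = { ')', 'f' }
FIRST(P ')' A) = { ')', 'f' }
ε ∉ FIRST(P ')' A), so FOLLOW(P) is not added.
PREDICT(P → P ')' A) = { ')', 'f' }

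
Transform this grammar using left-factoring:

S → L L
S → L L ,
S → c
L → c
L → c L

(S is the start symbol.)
S → L L S'
S' → ε
S' → ,
S → c
L → c L'
L' → ε
L' → L

Left-factoring transforms A → αβ₁ | αβ₂ into A → αA' and A' → β₁ | β₂
(α is the longest common prefix among the alternatives). Repeat until
no nonterminal has two alternatives with a common prefix.

Round 1: S has alternatives sharing prefix 'L L'. Introduce S': S → L L S'
  Add: S' → ε
  Add: S' → ,

Round 2: L has alternatives sharing prefix 'c'. Introduce L': L → c L'
  Add: L' → ε
  Add: L' → L

No remaining common prefixes — done.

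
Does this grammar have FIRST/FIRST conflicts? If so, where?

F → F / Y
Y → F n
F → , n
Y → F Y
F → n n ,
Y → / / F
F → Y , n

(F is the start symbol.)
Yes. F → F '/' Y / F → ',' n on { ',' }; F → F '/' Y / F → n n ',' on { 'n' }; F → F '/' Y / F → Y ',' n on { ',', '/', 'n' }; F → ',' n / F → Y ',' n on { ',' }; F → n n ',' / F → Y ',' n on { 'n' }; Y → F n / Y → F Y on { ',', '/', 'n' }; Y → F n / Y → '/' '/' F on { '/' }; Y → F Y / Y → '/' '/' F on { '/' }

A FIRST/FIRST conflict occurs when two productions N → α and N → β for the same non-terminal have FIRST(α) ∩ FIRST(β) ≠ ∅ (with ε ∈ FIRST of a nullable right-hand side, so two nullable alternatives also conflict).

FIRST sets of the non-terminals at (or reachable through a nullable prefix from) the front of some alternative:
  FIRST(F) = { ',', '/', 'n' }
  FIRST(Y) = { ',', '/', 'n' }

Productions for F:
  F → F / Y: FIRST = { ',', '/', 'n' }
  F → , n: FIRST = { ',' }
  F → n n ,: FIRST = { 'n' }
  F → Y , n: FIRST = { ',', '/', 'n' }
Productions for Y:
  Y → F n: FIRST = { ',', '/', 'n' }
  Y → F Y: FIRST = { ',', '/', 'n' }
  Y → / / F: FIRST = { '/' }

Conflict for F: F → F / Y and F → , n
  Overlap: { ',' }
Conflict for F: F → F / Y and F → n n ,
  Overlap: { 'n' }
Conflict for F: F → F / Y and F → Y , n
  Overlap: { ',', '/', 'n' }
Conflict for F: F → , n and F → Y , n
  Overlap: { ',' }
Conflict for F: F → n n , and F → Y , n
  Overlap: { 'n' }
Conflict for Y: Y → F n and Y → F Y
  Overlap: { ',', '/', 'n' }
Conflict for Y: Y → F n and Y → / / F
  Overlap: { '/' }
Conflict for Y: Y → F Y and Y → / / F
  Overlap: { '/' }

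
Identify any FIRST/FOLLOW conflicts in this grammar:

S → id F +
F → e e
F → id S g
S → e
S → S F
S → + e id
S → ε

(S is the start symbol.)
Yes. S → id F '+' with FOLLOW(S) on { 'id' }; S → e with FOLLOW(S) on { 'e' }; S → S F with FOLLOW(S) on { 'e', 'id' }

Nullable non-terminals: S.
FIRST sets used below: FIRST(S) = { '+', 'e', 'id', ε }, FIRST(F) = { 'e', 'id' }

S: nullable alternative(s) S → ε; FOLLOW(S) = { $, 'e', 'g', 'id' }
  S → id F +: FIRST \ {ε} = { 'id' } — overlaps FOLLOW(S) on { 'id' }: CONFLICT
  S → e: FIRST \ {ε} = { 'e' } — overlaps FOLLOW(S) on { 'e' }: CONFLICT
  S → S F: FIRST \ {ε} = { '+', 'e', 'id' } — overlaps FOLLOW(S) on { 'e', 'id' }: CONFLICT
  S → + e id: FIRST \ {ε} = { '+' } — disjoint from FOLLOW(S)
  S → ε: FIRST \ {ε} = { } — this is the only nullable alternative, skip

F has no nullable alternative, so no FIRST/FOLLOW check is needed there.

So the grammar has 3 FIRST/FOLLOW conflicts (marked CONFLICT above).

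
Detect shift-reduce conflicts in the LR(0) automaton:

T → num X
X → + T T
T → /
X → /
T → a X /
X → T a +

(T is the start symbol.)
No shift-reduce conflicts

A shift-reduce conflict occurs when an LR(0) state has both:
  - a complete (reduce) item [A → α .] (dot at the end), and
  - a shift item [B → β . c γ] (dot before a terminal).

Augment with T' → T and build the canonical LR(0) collection (I0 = CLOSURE({[T' → . T]}), then GOTO on every symbol after a dot until no new states appear). It has 15 states:
  I0: { [T → . /], [T → . a X /], [T → . num X], [T' → . T] }  — shift
  I1: { [T → / .] }  — reduce
  I2: { [T' → T .] }  — accept
  I3: { [T → . /], [T → . a X /], [T → . num X], [T → a . X /], [X → . + T T], [X → . /], [X → . T a +] }  — shift
  I4: { [T → . /], [T → . a X /], [T → . num X], [T → num . X], [X → . + T T], [X → . /], [X → . T a +] }  — shift
  I5: { [T → . /], [T → . a X /], [T → . num X], [X → + . T T] }  — shift
  I6: { [T → / .], [X → / .] }  — 2 reduces
  I7: { [X → T . a +] }  — shift
  I8: { [T → num X .] }  — reduce
  I9: { [X → T a . +] }  — shift
  I10: { [X → T a + .] }  — reduce
  I11: { [T → . /], [T → . a X /], [T → . num X], [X → + T . T] }  — shift
  I12: { [X → + T T .] }  — reduce
  I13: { [T → a X . /] }  — shift
  I14: { [T → a X / .] }  — reduce

No state contains both a complete item and a shift item.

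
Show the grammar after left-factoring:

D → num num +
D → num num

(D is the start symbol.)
D → num num D'
D' → +
D' → ε

Left-factoring transforms A → αβ₁ | αβ₂ into A → αA' and A' → β₁ | β₂
(α is the longest common prefix among the alternatives). Repeat until
no nonterminal has two alternatives with a common prefix.

Round 1: D has alternatives sharing prefix 'num num'. Introduce D': D → num num D'
  Add: D' → +
  Add: D' → ε

No remaining common prefixes — done.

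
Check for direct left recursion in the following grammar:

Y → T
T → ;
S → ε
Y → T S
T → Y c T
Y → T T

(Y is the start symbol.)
No direct left recursion

Direct left recursion occurs when N → N α for some non-terminal N (the right-hand side begins with the left-hand side itself).

Y → T: starts with T
T → ;: starts with ';'
S → ε: starts with ε
Y → T S: starts with T
T → Y c T: starts with Y
Y → T T: starts with T

No direct left recursion found.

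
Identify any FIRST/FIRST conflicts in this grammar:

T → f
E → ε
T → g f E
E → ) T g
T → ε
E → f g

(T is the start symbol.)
No FIRST/FIRST conflicts.

A FIRST/FIRST conflict occurs when two productions N → α and N → β for the same non-terminal have FIRST(α) ∩ FIRST(β) ≠ ∅ (with ε ∈ FIRST of a nullable right-hand side, so two nullable alternatives also conflict).

Productions for T:
  T → f: FIRST = { 'f' }
  T → g f E: FIRST = { 'g' }
  T → ε: FIRST = { ε }
Productions for E:
  E → ε: FIRST = { ε }
  E → ) T g: FIRST = { ')' }
  E → f g: FIRST = { 'f' }

All alternatives of each non-terminal have pairwise disjoint FIRST sets.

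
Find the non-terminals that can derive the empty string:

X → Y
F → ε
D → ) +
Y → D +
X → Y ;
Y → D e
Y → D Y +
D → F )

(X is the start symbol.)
ε-productions: F → ε
So F is immediately nullable.
No further non-terminal can be added: every production for the remaining non-terminals contains a terminal or a non-nullable non-terminal.
Nullable = { 'F' }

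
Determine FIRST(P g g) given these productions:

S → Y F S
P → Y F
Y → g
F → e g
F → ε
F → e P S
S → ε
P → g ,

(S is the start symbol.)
{ 'g' }

FIRST sets of the non-terminals involved (from the grammar, by fixed-point iteration):
  FIRST(P) = { 'g' }

To compute FIRST(P g g), process the symbols left to right:
Symbol P is a non-terminal. Add FIRST(P) \ {ε} = { 'g' }
P is not nullable (ε ∉ FIRST(P)), so stop here.
FIRST(P g g) = { 'g' }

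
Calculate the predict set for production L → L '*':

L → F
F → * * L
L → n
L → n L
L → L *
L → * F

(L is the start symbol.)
PREDICT(L → L '*') = (FIRST(RHS) \ {ε}) ∪ (FOLLOW(L) if ε ∈ FIRST(RHS), i.e. RHS ⇒* ε)
FIRST(L) = { '*', 'n' }
FIRST(L '*') = { '*', 'n' }
ε ∉ FIRST(L '*'), so FOLLOW(L) is not added.
PREDICT(L → L '*') = { '*', 'n' }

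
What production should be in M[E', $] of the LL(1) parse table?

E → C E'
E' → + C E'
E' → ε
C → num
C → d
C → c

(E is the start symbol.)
To find M[E', $], we find productions for E' where $ is in the predict set (PREDICT(N → α) = (FIRST(α) \ {ε}) ∪ (FOLLOW(N) if α ⇒* ε)).

Relevant sets:
  FOLLOW(E') = { $ }

E' → + C E': PREDICT = { '+' }
E' → ε: PREDICT = { $ }
  $ is in predict set, so this production goes in M[E', $]

M[E', $] = E' → ε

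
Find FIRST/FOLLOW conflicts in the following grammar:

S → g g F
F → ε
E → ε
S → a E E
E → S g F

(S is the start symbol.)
A FIRST/FOLLOW conflict occurs when a non-terminal N has a nullable alternative N → β (β ⇒* ε) and another alternative N → α with FIRST(α) ∩ FOLLOW(N) ≠ ∅: on such a lookahead the parser cannot decide between expanding α and letting N vanish via β.

Nullable non-terminals: E, F.
FIRST sets used below: FIRST(S) = { 'a', 'g' }

E: nullable alternative(s) E → ε; FOLLOW(E) = { $, 'a', 'g' }
  E → ε: FIRST \ {ε} = { } — this is the only nullable alternative, skip
  E → S g F: FIRST \ {ε} = { 'a', 'g' } — overlaps FOLLOW(E) on { 'a', 'g' }: CONFLICT
F has a nullable alternative but only one production, so nothing to check.

S has no nullable alternative, so no FIRST/FOLLOW check is needed there.

So the grammar has 1 FIRST/FOLLOW conflict (marked CONFLICT above).

Answer: Yes. E → S g F with FOLLOW(E) on { 'a', 'g' }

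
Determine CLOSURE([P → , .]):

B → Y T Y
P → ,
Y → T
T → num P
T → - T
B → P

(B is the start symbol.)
{ [P → , .] }

To compute CLOSURE, for each item [A → α.Bβ] where B is a non-terminal, add [B → .γ] for all productions B → γ; repeat for the newly added items until nothing changes.

Start with: [P → , .]
The dot is at the end, so nothing is added.

CLOSURE = { [P → , .] }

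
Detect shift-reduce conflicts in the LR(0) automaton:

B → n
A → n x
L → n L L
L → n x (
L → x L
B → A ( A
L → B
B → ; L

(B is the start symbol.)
Yes — I4: [B → n .] vs [A → n . x]; I11: [B → n .] vs [A → . n x]; I15: [A → n x .] vs [A → . n x]

Augment with B' → B and build the canonical LR(0) collection (I0 = CLOSURE({[B' → . B]}), then GOTO on every symbol after a dot until no new states appear). It has 18 states:
  I0: { [A → . n x], [B → . ; L], [B → . A ( A], [B → . n], [B' → . B] }  — shift
  I1: { [A → . n x], [B → . ; L], [B → . A ( A], [B → . n], [B → ; . L], [L → . B], [L → . n L L], [L → . n x (], [L → . x L] }  — shift
  I2: { [B → A . ( A] }  — shift
  I3: { [B' → B .] }  — accept
  I4: { [A → n . x], [B → n .] }  — shift, reduce
  I5: { [A → n x .] }  — reduce
  I6: { [A → . n x], [B → A ( . A] }  — shift
  I7: { [B → A ( A .] }  — reduce
  I8: { [A → n . x] }  — shift
  I9: { [L → B .] }  — reduce
  I10: { [B → ; L .] }  — reduce
  I11: { [A → . n x], [A → n . x], [B → . ; L], [B → . A ( A], [B → . n], [B → n .], [L → . B], [L → . n L L], [L → . n x (], [L → . x L], [L → n . L L], [L → n . x (] }  — shift, reduce
  I12: { [A → . n x], [B → . ; L], [B → . A ( A], [B → . n], [L → . B], [L → . n L L], [L → . n x (], [L → . x L], [L → x . L] }  — shift
  I13: { [L → x L .] }  — reduce
  I14: { [A → . n x], [B → . ; L], [B → . A ( A], [B → . n], [L → . B], [L → . n L L], [L → . n x (], [L → . x L], [L → n L . L] }  — shift
  I15: { [A → . n x], [A → n x .], [B → . ; L], [B → . A ( A], [B → . n], [L → . B], [L → . n L L], [L → . n x (], [L → . x L], [L → n x . (], [L → x . L] }  — shift, reduce
  I16: { [L → n x ( .] }  — reduce
  I17: { [L → n L L .] }  — reduce

I4 contains reduce item [B → n .] and shift item [A → n . x] — shift-reduce conflict.
I11 contains reduce item [B → n .] and shift items [A → . n x], [A → n . x], [B → . ; L], [B → . n], [L → . n L L], [L → . n x (], [L → n . x (], [L → . x L] — shift-reduce conflict.
I15 contains reduce item [A → n x .] and shift items [A → . n x], [B → . ; L], [B → . n], [L → . n L L], [L → . n x (], [L → n x . (], [L → . x L] — shift-reduce conflict.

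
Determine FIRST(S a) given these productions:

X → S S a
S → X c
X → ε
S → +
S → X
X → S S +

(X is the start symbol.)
{ '+', 'a', 'c' }

FIRST sets of the non-terminals involved (from the grammar, by fixed-point iteration):
  FIRST(S) = { '+', 'a', 'c', ε }

To compute FIRST(S a), process the symbols left to right:
Symbol S is a non-terminal. Add FIRST(S) \ {ε} = { '+', 'a', 'c' }
S is nullable (ε ∈ FIRST(S)), continue to the next symbol.
Symbol a is a terminal. Add 'a' and stop.
FIRST(S a) = { '+', 'a', 'c' }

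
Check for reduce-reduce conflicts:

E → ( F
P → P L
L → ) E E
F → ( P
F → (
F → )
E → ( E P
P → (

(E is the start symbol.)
A reduce-reduce conflict occurs when an LR(0) state has two complete items [A → α .] and [B → β .] — both call for a reduction, and with no lookahead the parser cannot choose between them.

Augment with E' → E and build the canonical LR(0) collection (I0 = CLOSURE({[E' → . E]}), then GOTO on every symbol after a dot until no new states appear). It has 15 states:
  I0: { [E → . ( E P], [E → . ( F], [E' → . E] }  — shift
  I1: { [E → ( . E P], [E → ( . F], [E → . ( E P], [E → . ( F], [F → . ( P], [F → . (], [F → . )] }  — shift
  I2: { [E' → E .] }  — accept
  I3: { [E → ( . E P], [E → ( . F], [E → . ( E P], [E → . ( F], [F → ( . P], [F → ( .], [F → . ( P], [F → . (], [F → . )], [P → . (], [P → . P L] }  — shift, reduce
  I4: { [F → ) .] }  — reduce
  I5: { [E → ( E . P], [P → . (], [P → . P L] }  — shift
  I6: { [E → ( F .] }  — reduce
  I7: { [P → ( .] }  — reduce
  I8: { [E → ( E P .], [L → . ) E E], [P → P . L] }  — shift, reduce
  I9: { [E → . ( E P], [E → . ( F], [L → ) . E E] }  — shift
  I10: { [P → P L .] }  — reduce
  I11: { [E → . ( E P], [E → . ( F], [L → ) E . E] }  — shift
  I12: { [L → ) E E .] }  — reduce
  I13: { [E → ( . E P], [E → ( . F], [E → . ( E P], [E → . ( F], [F → ( . P], [F → ( .], [F → . ( P], [F → . (], [F → . )], [P → ( .], [P → . (], [P → . P L] }  — shift, 2 reduces
  I14: { [F → ( P .], [L → . ) E E], [P → P . L] }  — shift, reduce

I13 contains complete items [F → ( .], [P → ( .] — reduce-reduce conflict.

Answer: Yes — I13: [F → ( .] vs [P → ( .]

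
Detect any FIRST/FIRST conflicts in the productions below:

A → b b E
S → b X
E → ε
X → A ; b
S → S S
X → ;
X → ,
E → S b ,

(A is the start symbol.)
Yes. S → b X / S → S S on { 'b' }

A FIRST/FIRST conflict occurs when two productions N → α and N → β for the same non-terminal have FIRST(α) ∩ FIRST(β) ≠ ∅ (with ε ∈ FIRST of a nullable right-hand side, so two nullable alternatives also conflict).

FIRST sets of the non-terminals at (or reachable through a nullable prefix from) the front of some alternative:
  FIRST(S) = { 'b' }
  FIRST(A) = { 'b' }

Productions for S:
  S → b X: FIRST = { 'b' }
  S → S S: FIRST = { 'b' }
Productions for E:
  E → ε: FIRST = { ε }
  E → S b ,: FIRST = { 'b' }
Productions for X:
  X → A ; b: FIRST = { 'b' }
  X → ;: FIRST = { ';' }
  X → ,: FIRST = { ',' }
A has only one production, so no FIRST/FIRST conflict is possible there.

Conflict for S: S → b X and S → S S
  Overlap: { 'b' }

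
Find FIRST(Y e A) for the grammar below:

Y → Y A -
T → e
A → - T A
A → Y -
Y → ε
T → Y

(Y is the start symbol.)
{ '-', 'e' }

FIRST sets of the non-terminals involved (from the grammar, by fixed-point iteration):
  FIRST(Y) = { '-', ε }

To compute FIRST(Y e A), process the symbols left to right:
Symbol Y is a non-terminal. Add FIRST(Y) \ {ε} = { '-' }
Y is nullable (ε ∈ FIRST(Y)), continue to the next symbol.
Symbol e is a terminal. Add 'e' and stop.
FIRST(Y e A) = { '-', 'e' }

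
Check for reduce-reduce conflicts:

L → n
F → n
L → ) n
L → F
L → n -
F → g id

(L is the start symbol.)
A reduce-reduce conflict occurs when an LR(0) state has two complete items [A → α .] and [B → β .] — both call for a reduction, and with no lookahead the parser cannot choose between them.

Augment with L' → L and build the canonical LR(0) collection (I0 = CLOSURE({[L' → . L]}), then GOTO on every symbol after a dot until no new states appear). It has 9 states:
  I0: { [F → . g id], [F → . n], [L → . ) n], [L → . F], [L → . n -], [L → . n], [L' → . L] }  — shift
  I1: { [L → ) . n] }  — shift
  I2: { [L → F .] }  — reduce
  I3: { [L' → L .] }  — accept
  I4: { [F → g . id] }  — shift
  I5: { [F → n .], [L → n . -], [L → n .] }  — shift, 2 reduces
  I6: { [L → n - .] }  — reduce
  I7: { [F → g id .] }  — reduce
  I8: { [L → ) n .] }  — reduce

I5 contains complete items [F → n .], [L → n .] — reduce-reduce conflict.

Answer: Yes — I5: [F → n .] vs [L → n .]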